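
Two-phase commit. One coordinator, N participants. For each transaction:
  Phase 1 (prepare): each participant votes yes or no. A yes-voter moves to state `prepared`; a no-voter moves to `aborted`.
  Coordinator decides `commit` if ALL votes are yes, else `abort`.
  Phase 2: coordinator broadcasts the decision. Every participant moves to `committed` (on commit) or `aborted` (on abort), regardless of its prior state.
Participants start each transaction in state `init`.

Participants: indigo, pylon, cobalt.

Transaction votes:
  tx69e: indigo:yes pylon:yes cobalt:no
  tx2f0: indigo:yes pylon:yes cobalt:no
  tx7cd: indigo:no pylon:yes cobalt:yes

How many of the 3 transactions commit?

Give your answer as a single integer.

tx69e: no from cobalt -> abort (commits=0)
tx2f0: no from cobalt -> abort (commits=0)
tx7cd: no from indigo -> abort (commits=0)

Answer: 0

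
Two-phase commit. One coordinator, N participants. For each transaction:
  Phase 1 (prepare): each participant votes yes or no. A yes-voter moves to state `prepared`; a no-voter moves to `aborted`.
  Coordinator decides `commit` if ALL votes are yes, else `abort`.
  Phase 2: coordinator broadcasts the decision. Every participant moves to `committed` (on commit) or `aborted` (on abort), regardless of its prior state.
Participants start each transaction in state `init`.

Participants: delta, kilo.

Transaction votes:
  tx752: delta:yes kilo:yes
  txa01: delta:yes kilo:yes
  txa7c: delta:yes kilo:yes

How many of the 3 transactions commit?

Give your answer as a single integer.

tx752: all yes -> commit (commits=1)
txa01: all yes -> commit (commits=2)
txa7c: all yes -> commit (commits=3)

Answer: 3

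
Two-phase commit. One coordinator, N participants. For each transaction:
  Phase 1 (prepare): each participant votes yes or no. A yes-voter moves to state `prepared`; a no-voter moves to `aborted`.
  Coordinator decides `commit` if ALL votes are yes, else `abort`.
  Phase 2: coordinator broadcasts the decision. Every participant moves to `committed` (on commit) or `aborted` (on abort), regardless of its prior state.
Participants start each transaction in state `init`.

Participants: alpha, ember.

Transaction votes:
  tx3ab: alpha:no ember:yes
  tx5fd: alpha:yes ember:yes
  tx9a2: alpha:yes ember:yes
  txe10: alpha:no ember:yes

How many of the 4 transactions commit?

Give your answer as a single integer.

Answer: 2

Derivation:
tx3ab: no from alpha -> abort (commits=0)
tx5fd: all yes -> commit (commits=1)
tx9a2: all yes -> commit (commits=2)
txe10: no from alpha -> abort (commits=2)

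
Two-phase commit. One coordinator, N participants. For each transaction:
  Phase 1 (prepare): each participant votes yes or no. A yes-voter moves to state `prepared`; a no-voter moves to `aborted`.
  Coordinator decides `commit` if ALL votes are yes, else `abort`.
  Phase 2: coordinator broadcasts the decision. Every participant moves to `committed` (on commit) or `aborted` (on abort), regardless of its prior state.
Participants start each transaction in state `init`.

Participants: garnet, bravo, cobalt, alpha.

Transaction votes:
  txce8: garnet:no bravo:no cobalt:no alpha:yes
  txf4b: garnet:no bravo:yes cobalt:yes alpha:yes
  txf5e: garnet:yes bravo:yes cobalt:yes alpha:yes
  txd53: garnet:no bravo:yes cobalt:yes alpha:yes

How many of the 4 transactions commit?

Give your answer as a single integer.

txce8: no from garnet, bravo, cobalt -> abort (commits=0)
txf4b: no from garnet -> abort (commits=0)
txf5e: all yes -> commit (commits=1)
txd53: no from garnet -> abort (commits=1)

Answer: 1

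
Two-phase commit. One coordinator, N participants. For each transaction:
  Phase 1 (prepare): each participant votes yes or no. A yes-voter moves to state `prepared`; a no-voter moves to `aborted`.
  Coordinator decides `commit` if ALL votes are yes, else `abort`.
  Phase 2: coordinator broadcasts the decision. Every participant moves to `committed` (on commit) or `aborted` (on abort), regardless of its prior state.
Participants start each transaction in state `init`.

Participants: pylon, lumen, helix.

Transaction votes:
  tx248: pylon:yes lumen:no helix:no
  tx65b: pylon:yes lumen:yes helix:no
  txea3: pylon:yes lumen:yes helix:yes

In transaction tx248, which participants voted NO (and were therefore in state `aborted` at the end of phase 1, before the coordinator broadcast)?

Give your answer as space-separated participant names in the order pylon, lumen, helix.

Txn tx248 phase 1: pylon yes -> prepared; lumen no -> aborted; helix no -> aborted

Answer: lumen helix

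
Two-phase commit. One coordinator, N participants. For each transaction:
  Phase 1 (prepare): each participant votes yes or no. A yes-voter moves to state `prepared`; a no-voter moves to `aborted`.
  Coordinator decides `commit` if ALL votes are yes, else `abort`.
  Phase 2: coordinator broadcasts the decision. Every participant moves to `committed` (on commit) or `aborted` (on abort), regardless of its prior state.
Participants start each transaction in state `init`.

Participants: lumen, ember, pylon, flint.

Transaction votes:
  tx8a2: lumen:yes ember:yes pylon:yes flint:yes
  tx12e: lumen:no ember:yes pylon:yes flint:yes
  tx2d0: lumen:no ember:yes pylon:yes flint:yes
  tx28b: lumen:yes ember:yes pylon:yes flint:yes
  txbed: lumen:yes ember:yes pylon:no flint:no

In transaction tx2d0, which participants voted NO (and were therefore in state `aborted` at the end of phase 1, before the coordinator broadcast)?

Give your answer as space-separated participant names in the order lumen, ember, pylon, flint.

Answer: lumen

Derivation:
Txn tx2d0 phase 1: lumen no -> aborted; ember yes -> prepared; pylon yes -> prepared; flint yes -> prepared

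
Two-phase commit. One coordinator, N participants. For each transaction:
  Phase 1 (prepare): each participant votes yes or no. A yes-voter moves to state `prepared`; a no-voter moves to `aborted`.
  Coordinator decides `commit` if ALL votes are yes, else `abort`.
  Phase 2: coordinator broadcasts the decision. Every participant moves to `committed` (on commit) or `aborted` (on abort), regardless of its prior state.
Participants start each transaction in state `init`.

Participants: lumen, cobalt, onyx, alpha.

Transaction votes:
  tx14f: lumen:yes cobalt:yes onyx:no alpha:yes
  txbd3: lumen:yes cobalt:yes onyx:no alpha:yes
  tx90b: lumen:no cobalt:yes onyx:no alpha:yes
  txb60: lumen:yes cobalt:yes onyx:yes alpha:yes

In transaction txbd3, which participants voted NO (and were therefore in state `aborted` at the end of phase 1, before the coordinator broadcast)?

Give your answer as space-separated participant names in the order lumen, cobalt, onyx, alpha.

Txn txbd3 phase 1: lumen yes -> prepared; cobalt yes -> prepared; onyx no -> aborted; alpha yes -> prepared

Answer: onyx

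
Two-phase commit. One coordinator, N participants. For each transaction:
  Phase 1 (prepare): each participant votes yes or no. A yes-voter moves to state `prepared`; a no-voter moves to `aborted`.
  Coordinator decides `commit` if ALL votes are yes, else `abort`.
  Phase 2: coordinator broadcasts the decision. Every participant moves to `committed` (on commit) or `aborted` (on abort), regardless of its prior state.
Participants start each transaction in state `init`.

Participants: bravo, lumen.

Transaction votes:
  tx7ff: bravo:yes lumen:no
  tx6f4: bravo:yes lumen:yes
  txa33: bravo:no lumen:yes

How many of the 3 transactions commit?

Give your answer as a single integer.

Answer: 1

Derivation:
tx7ff: no from lumen -> abort (commits=0)
tx6f4: all yes -> commit (commits=1)
txa33: no from bravo -> abort (commits=1)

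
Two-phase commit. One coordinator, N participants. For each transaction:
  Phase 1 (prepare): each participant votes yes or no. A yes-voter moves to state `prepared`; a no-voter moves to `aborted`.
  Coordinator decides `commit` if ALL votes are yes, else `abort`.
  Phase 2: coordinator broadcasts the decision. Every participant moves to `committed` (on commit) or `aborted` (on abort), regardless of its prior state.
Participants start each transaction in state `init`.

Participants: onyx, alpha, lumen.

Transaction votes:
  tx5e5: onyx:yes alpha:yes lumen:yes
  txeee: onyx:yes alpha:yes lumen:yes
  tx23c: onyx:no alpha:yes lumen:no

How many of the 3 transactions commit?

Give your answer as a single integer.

Answer: 2

Derivation:
tx5e5: all yes -> commit (commits=1)
txeee: all yes -> commit (commits=2)
tx23c: no from onyx, lumen -> abort (commits=2)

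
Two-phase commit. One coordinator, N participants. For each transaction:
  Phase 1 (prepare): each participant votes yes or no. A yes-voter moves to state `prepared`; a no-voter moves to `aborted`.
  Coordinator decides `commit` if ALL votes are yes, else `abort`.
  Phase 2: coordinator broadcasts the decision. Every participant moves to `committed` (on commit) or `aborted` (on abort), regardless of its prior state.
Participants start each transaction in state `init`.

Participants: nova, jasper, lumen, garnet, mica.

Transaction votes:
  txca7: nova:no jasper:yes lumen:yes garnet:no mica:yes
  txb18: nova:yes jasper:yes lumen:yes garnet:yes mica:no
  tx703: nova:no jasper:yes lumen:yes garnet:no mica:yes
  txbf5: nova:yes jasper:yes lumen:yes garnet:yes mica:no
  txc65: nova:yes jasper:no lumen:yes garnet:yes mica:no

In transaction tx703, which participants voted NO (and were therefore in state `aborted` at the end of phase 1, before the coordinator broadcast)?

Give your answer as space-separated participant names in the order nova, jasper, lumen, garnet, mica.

Answer: nova garnet

Derivation:
Txn tx703 phase 1: nova no -> aborted; jasper yes -> prepared; lumen yes -> prepared; garnet no -> aborted; mica yes -> prepared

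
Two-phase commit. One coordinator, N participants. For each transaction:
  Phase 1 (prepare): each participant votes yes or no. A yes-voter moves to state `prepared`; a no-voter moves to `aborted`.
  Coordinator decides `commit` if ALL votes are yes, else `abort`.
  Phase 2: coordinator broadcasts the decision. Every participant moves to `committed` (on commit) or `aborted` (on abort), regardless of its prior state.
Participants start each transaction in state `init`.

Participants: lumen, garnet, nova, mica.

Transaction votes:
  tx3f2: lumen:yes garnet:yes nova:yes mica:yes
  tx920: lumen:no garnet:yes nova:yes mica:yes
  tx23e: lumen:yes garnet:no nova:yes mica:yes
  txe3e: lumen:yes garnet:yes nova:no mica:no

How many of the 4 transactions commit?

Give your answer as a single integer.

Answer: 1

Derivation:
tx3f2: all yes -> commit (commits=1)
tx920: no from lumen -> abort (commits=1)
tx23e: no from garnet -> abort (commits=1)
txe3e: no from nova, mica -> abort (commits=1)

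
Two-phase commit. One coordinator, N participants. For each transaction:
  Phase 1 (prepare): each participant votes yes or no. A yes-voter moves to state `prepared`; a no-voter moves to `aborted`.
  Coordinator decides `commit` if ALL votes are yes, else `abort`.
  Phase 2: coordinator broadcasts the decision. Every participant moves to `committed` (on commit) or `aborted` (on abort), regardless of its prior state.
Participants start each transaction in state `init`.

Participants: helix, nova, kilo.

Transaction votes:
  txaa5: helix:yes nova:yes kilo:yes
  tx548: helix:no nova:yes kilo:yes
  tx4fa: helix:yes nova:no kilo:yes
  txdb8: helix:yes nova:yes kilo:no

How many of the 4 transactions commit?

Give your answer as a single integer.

Answer: 1

Derivation:
txaa5: all yes -> commit (commits=1)
tx548: no from helix -> abort (commits=1)
tx4fa: no from nova -> abort (commits=1)
txdb8: no from kilo -> abort (commits=1)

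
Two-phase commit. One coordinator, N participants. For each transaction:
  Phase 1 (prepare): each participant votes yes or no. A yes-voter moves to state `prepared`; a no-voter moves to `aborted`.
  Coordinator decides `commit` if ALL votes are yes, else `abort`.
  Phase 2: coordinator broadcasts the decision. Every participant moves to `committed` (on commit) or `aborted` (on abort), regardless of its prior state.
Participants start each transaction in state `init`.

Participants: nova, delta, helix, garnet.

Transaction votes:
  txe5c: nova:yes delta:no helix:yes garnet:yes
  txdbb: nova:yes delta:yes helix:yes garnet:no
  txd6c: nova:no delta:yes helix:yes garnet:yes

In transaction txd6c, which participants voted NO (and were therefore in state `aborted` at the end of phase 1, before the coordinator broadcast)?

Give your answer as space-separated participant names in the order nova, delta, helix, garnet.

Txn txd6c phase 1: nova no -> aborted; delta yes -> prepared; helix yes -> prepared; garnet yes -> prepared

Answer: nova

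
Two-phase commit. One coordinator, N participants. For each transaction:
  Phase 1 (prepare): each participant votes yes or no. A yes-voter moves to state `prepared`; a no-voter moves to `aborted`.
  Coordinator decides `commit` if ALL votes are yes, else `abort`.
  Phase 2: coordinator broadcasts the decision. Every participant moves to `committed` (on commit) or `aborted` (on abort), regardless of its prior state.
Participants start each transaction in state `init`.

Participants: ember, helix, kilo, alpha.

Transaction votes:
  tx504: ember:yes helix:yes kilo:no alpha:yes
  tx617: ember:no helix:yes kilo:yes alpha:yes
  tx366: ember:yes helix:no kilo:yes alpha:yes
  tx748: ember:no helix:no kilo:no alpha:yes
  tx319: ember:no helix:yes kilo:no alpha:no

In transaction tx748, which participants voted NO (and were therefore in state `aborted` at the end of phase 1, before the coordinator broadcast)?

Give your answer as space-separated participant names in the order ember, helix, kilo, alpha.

Txn tx748 phase 1: ember no -> aborted; helix no -> aborted; kilo no -> aborted; alpha yes -> prepared

Answer: ember helix kilo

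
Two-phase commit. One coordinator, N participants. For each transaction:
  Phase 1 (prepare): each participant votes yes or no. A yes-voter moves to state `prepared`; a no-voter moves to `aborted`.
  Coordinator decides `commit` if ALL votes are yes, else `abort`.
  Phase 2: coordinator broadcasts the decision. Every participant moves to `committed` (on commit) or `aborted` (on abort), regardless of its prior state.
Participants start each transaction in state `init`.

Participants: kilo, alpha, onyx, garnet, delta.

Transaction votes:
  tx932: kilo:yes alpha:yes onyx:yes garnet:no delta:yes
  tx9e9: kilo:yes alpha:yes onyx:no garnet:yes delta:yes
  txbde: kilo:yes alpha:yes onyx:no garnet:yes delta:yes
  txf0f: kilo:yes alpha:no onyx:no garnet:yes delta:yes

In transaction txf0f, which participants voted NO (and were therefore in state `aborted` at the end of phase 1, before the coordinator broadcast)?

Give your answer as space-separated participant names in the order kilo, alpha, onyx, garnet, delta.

Answer: alpha onyx

Derivation:
Txn txf0f phase 1: kilo yes -> prepared; alpha no -> aborted; onyx no -> aborted; garnet yes -> prepared; delta yes -> prepared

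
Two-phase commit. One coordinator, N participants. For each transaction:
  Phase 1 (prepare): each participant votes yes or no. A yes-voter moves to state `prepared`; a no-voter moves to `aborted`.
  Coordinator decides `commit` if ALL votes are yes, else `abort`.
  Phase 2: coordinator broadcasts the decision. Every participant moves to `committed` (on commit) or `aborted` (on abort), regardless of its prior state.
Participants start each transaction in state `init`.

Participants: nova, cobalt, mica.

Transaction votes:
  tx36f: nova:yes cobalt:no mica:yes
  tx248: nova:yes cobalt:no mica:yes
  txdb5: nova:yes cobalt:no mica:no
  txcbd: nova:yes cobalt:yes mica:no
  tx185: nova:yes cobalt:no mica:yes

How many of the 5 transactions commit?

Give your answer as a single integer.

tx36f: no from cobalt -> abort (commits=0)
tx248: no from cobalt -> abort (commits=0)
txdb5: no from cobalt, mica -> abort (commits=0)
txcbd: no from mica -> abort (commits=0)
tx185: no from cobalt -> abort (commits=0)

Answer: 0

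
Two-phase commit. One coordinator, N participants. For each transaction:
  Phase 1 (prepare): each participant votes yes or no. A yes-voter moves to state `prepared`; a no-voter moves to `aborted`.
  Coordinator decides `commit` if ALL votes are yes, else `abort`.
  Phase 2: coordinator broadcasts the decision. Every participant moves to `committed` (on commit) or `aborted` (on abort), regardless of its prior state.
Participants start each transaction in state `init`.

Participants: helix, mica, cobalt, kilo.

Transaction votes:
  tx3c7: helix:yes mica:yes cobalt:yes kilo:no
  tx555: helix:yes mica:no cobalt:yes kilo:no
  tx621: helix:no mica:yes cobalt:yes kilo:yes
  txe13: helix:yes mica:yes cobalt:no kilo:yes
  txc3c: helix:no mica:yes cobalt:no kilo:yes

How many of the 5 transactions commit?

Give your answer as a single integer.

Answer: 0

Derivation:
tx3c7: no from kilo -> abort (commits=0)
tx555: no from mica, kilo -> abort (commits=0)
tx621: no from helix -> abort (commits=0)
txe13: no from cobalt -> abort (commits=0)
txc3c: no from helix, cobalt -> abort (commits=0)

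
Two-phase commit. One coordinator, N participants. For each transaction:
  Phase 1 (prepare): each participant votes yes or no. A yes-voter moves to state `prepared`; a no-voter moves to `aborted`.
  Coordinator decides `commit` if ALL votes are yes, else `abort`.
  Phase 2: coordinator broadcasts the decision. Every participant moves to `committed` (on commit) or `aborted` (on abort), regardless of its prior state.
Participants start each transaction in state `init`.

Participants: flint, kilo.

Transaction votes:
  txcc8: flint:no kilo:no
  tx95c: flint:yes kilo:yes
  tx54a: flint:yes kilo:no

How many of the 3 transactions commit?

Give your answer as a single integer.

Answer: 1

Derivation:
txcc8: no from flint, kilo -> abort (commits=0)
tx95c: all yes -> commit (commits=1)
tx54a: no from kilo -> abort (commits=1)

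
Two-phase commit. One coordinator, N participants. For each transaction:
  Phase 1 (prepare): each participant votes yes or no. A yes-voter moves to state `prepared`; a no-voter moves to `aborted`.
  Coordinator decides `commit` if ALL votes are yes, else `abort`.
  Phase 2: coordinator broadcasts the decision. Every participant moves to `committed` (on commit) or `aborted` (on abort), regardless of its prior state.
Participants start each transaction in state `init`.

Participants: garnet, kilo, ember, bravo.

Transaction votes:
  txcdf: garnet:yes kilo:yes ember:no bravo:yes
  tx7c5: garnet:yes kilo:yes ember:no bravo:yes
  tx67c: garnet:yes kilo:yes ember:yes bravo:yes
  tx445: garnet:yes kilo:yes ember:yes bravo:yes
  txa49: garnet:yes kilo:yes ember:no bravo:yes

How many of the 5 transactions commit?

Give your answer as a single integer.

Answer: 2

Derivation:
txcdf: no from ember -> abort (commits=0)
tx7c5: no from ember -> abort (commits=0)
tx67c: all yes -> commit (commits=1)
tx445: all yes -> commit (commits=2)
txa49: no from ember -> abort (commits=2)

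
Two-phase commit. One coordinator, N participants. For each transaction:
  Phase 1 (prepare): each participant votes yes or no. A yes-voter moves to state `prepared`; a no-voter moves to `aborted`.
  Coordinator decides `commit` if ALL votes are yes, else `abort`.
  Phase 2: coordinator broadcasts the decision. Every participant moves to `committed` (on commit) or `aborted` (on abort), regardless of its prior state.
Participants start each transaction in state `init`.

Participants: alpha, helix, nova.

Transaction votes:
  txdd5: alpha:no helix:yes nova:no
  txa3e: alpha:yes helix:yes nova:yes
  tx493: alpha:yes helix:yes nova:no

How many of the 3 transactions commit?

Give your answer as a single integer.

Answer: 1

Derivation:
txdd5: no from alpha, nova -> abort (commits=0)
txa3e: all yes -> commit (commits=1)
tx493: no from nova -> abort (commits=1)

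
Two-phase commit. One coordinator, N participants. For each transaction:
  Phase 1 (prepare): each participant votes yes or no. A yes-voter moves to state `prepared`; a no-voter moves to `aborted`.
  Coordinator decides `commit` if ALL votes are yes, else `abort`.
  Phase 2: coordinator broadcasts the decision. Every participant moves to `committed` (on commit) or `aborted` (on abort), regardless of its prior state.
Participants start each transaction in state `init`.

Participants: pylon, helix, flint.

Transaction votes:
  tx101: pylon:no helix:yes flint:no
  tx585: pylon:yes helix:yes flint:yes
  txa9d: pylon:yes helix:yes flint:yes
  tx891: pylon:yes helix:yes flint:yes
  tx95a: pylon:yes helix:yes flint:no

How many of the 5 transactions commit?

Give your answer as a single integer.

Answer: 3

Derivation:
tx101: no from pylon, flint -> abort (commits=0)
tx585: all yes -> commit (commits=1)
txa9d: all yes -> commit (commits=2)
tx891: all yes -> commit (commits=3)
tx95a: no from flint -> abort (commits=3)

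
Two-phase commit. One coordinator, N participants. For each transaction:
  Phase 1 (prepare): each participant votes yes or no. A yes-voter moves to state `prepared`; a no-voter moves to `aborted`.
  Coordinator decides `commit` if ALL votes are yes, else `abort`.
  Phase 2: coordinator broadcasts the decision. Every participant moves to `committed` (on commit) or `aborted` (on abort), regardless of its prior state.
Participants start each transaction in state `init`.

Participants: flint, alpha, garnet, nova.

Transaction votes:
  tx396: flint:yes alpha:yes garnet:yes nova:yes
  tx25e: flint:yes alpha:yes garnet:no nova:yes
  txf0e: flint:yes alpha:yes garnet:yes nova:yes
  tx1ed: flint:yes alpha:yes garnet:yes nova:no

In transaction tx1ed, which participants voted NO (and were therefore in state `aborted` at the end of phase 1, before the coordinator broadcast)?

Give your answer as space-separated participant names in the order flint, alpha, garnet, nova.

Answer: nova

Derivation:
Txn tx1ed phase 1: flint yes -> prepared; alpha yes -> prepared; garnet yes -> prepared; nova no -> aborted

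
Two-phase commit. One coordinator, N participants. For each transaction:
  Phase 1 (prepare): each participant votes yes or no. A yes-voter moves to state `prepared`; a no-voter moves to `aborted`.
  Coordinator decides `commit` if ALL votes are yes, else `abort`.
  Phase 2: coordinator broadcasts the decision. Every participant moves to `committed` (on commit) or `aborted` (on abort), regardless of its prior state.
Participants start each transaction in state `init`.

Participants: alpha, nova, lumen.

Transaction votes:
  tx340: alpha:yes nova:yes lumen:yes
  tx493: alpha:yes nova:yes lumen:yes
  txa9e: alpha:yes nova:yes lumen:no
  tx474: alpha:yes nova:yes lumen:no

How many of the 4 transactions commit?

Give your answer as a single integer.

Answer: 2

Derivation:
tx340: all yes -> commit (commits=1)
tx493: all yes -> commit (commits=2)
txa9e: no from lumen -> abort (commits=2)
tx474: no from lumen -> abort (commits=2)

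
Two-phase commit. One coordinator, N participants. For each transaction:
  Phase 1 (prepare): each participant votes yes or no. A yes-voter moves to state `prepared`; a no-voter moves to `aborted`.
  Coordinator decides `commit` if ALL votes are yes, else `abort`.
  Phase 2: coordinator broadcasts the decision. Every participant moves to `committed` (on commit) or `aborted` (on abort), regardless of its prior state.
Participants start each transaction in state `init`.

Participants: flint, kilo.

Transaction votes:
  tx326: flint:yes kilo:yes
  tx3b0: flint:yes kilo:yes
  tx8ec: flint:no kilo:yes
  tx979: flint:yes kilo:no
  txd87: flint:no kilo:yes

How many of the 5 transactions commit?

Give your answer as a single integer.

Answer: 2

Derivation:
tx326: all yes -> commit (commits=1)
tx3b0: all yes -> commit (commits=2)
tx8ec: no from flint -> abort (commits=2)
tx979: no from kilo -> abort (commits=2)
txd87: no from flint -> abort (commits=2)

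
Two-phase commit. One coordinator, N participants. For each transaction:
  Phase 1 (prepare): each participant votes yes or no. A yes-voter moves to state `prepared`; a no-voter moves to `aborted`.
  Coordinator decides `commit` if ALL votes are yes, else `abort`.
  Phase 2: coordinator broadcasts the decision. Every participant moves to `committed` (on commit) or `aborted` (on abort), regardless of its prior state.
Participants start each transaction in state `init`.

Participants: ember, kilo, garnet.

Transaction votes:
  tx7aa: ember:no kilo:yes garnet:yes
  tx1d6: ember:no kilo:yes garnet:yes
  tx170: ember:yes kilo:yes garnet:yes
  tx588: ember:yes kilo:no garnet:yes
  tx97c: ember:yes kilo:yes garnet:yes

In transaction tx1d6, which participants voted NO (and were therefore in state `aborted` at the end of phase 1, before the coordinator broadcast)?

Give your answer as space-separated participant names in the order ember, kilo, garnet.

Txn tx1d6 phase 1: ember no -> aborted; kilo yes -> prepared; garnet yes -> prepared

Answer: ember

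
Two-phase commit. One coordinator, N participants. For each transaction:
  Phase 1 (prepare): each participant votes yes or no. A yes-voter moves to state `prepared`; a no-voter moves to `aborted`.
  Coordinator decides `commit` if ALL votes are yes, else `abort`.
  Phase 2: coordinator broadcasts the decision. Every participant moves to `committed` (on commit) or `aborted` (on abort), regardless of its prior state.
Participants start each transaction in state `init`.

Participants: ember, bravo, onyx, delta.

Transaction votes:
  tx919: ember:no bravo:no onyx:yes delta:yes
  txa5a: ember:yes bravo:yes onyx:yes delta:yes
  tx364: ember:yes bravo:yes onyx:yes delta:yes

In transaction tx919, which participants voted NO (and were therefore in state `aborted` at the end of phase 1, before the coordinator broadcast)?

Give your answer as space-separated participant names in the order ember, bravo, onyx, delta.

Answer: ember bravo

Derivation:
Txn tx919 phase 1: ember no -> aborted; bravo no -> aborted; onyx yes -> prepared; delta yes -> prepared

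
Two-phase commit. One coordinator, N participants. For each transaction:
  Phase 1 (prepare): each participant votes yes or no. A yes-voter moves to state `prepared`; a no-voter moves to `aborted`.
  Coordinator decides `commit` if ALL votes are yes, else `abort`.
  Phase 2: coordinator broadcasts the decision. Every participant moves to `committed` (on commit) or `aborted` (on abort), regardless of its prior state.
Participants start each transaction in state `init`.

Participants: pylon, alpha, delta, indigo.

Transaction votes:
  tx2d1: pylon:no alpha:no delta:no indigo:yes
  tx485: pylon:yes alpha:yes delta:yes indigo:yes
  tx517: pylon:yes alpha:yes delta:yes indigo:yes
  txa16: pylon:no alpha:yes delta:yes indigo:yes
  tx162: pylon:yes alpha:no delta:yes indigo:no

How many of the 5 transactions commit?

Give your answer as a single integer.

Answer: 2

Derivation:
tx2d1: no from pylon, alpha, delta -> abort (commits=0)
tx485: all yes -> commit (commits=1)
tx517: all yes -> commit (commits=2)
txa16: no from pylon -> abort (commits=2)
tx162: no from alpha, indigo -> abort (commits=2)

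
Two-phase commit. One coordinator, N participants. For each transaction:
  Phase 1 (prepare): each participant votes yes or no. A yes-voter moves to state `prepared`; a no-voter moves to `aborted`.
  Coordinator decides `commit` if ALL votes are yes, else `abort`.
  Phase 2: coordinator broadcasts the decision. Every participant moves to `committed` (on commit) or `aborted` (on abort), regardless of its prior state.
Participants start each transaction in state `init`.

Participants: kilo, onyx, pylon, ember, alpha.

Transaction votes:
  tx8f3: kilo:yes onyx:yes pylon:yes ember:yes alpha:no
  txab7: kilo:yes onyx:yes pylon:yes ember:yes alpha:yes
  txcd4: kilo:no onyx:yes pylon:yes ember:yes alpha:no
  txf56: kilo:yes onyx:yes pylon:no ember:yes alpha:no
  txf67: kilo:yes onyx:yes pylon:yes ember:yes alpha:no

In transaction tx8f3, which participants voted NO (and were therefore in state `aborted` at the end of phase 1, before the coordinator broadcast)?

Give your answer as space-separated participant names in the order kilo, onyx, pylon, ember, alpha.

Answer: alpha

Derivation:
Txn tx8f3 phase 1: kilo yes -> prepared; onyx yes -> prepared; pylon yes -> prepared; ember yes -> prepared; alpha no -> aborted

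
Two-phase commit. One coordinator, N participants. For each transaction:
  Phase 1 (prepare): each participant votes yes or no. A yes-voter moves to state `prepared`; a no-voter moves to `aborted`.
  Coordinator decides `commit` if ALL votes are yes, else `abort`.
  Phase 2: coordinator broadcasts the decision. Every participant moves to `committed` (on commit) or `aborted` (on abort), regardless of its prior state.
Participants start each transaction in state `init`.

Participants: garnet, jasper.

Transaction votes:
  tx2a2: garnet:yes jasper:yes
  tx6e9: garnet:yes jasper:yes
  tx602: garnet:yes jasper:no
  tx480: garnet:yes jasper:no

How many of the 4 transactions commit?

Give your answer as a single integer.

Answer: 2

Derivation:
tx2a2: all yes -> commit (commits=1)
tx6e9: all yes -> commit (commits=2)
tx602: no from jasper -> abort (commits=2)
tx480: no from jasper -> abort (commits=2)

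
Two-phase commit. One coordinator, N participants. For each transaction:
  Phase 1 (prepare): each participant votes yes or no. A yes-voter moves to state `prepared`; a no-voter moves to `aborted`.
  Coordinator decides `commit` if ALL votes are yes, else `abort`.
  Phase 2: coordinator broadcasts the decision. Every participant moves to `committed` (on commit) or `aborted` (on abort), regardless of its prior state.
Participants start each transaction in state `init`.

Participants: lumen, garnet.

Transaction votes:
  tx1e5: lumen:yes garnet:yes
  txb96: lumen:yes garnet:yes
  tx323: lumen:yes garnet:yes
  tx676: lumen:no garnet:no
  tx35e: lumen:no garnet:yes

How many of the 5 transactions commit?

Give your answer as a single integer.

tx1e5: all yes -> commit (commits=1)
txb96: all yes -> commit (commits=2)
tx323: all yes -> commit (commits=3)
tx676: no from lumen, garnet -> abort (commits=3)
tx35e: no from lumen -> abort (commits=3)

Answer: 3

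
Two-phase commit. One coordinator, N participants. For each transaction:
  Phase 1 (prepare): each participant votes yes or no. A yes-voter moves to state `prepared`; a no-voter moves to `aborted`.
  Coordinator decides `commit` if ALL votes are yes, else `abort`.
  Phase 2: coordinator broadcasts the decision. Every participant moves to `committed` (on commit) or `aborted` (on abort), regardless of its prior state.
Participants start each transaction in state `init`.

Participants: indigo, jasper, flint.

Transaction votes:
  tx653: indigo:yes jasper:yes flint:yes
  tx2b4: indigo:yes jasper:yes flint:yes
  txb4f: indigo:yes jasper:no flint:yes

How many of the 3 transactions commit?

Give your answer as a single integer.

tx653: all yes -> commit (commits=1)
tx2b4: all yes -> commit (commits=2)
txb4f: no from jasper -> abort (commits=2)

Answer: 2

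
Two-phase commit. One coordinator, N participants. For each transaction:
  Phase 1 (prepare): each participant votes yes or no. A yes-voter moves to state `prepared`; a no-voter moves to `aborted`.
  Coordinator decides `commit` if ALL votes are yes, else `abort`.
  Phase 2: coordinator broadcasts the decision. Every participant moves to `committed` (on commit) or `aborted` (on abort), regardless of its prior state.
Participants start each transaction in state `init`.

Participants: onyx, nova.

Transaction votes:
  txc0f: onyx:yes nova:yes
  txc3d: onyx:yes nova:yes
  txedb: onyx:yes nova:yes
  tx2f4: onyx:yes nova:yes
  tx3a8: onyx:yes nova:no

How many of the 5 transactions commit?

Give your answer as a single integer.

txc0f: all yes -> commit (commits=1)
txc3d: all yes -> commit (commits=2)
txedb: all yes -> commit (commits=3)
tx2f4: all yes -> commit (commits=4)
tx3a8: no from nova -> abort (commits=4)

Answer: 4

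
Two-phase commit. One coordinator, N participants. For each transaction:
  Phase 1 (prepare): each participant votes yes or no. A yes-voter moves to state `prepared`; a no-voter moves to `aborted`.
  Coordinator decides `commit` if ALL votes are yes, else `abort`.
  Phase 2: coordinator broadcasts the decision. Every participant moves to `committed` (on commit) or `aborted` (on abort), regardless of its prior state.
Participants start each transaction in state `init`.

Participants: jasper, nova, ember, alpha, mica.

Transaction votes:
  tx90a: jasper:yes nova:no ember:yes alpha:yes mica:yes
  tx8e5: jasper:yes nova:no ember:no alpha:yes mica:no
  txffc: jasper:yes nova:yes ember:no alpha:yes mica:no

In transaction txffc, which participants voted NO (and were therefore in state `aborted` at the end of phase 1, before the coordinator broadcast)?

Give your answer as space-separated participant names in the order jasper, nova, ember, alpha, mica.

Answer: ember mica

Derivation:
Txn txffc phase 1: jasper yes -> prepared; nova yes -> prepared; ember no -> aborted; alpha yes -> prepared; mica no -> aborted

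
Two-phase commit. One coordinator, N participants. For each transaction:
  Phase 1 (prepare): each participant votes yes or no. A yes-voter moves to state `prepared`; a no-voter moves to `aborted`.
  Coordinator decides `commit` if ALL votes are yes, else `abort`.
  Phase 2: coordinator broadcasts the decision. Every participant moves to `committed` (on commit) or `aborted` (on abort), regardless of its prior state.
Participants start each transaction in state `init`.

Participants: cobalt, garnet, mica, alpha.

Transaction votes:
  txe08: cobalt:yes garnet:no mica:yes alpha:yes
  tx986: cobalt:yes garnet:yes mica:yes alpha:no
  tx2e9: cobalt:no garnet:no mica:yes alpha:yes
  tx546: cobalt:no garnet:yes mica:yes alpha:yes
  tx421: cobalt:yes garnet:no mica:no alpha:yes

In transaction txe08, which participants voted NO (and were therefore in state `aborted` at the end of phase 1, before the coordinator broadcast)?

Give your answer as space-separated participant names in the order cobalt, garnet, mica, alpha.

Answer: garnet

Derivation:
Txn txe08 phase 1: cobalt yes -> prepared; garnet no -> aborted; mica yes -> prepared; alpha yes -> prepared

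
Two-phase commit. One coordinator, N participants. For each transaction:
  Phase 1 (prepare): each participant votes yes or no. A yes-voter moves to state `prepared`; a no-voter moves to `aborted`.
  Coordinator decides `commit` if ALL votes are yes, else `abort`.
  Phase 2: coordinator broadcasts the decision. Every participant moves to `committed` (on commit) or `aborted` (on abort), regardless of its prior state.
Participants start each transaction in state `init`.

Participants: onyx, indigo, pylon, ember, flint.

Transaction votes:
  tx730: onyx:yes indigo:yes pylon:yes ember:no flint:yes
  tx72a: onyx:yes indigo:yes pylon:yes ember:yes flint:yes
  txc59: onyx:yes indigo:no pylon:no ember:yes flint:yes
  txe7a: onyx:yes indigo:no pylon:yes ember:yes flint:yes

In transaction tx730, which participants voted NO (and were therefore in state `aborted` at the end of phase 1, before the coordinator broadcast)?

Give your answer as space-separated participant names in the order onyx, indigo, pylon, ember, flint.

Txn tx730 phase 1: onyx yes -> prepared; indigo yes -> prepared; pylon yes -> prepared; ember no -> aborted; flint yes -> prepared

Answer: ember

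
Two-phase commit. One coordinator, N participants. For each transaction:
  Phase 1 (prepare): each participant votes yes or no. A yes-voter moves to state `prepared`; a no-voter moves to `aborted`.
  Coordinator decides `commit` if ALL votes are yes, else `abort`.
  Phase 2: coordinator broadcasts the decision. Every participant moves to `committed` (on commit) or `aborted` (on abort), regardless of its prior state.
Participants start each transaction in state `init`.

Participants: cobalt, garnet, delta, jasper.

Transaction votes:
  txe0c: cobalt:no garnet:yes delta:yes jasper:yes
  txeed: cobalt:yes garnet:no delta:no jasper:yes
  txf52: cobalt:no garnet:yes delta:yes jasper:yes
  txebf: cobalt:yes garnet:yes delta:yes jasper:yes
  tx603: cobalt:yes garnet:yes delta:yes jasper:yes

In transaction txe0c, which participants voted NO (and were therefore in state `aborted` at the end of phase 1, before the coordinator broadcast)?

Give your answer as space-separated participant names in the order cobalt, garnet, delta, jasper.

Answer: cobalt

Derivation:
Txn txe0c phase 1: cobalt no -> aborted; garnet yes -> prepared; delta yes -> prepared; jasper yes -> prepared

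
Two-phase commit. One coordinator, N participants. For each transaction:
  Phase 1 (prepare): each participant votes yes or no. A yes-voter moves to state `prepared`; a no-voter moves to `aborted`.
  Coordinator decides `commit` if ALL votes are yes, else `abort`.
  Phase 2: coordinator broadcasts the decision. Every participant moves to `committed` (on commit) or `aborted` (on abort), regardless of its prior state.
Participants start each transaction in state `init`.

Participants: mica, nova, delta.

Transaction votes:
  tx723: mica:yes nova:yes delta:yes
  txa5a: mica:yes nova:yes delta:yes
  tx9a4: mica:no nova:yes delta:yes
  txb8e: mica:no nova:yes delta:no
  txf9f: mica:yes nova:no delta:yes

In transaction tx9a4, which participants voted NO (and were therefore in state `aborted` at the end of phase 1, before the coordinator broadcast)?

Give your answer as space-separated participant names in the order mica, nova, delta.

Answer: mica

Derivation:
Txn tx9a4 phase 1: mica no -> aborted; nova yes -> prepared; delta yes -> prepared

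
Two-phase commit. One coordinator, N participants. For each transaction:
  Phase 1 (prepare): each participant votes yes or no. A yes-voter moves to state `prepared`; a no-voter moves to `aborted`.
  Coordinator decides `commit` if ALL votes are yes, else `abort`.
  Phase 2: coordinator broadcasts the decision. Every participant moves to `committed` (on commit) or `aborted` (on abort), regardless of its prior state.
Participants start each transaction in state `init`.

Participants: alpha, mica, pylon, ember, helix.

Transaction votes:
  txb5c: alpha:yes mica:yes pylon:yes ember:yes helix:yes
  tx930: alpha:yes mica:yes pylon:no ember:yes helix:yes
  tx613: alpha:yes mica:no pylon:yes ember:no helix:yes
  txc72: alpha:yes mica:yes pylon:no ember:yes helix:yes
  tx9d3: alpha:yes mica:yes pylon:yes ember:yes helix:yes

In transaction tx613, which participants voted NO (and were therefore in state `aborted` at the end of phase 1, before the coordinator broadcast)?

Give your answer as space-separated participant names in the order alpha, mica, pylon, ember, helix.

Answer: mica ember

Derivation:
Txn tx613 phase 1: alpha yes -> prepared; mica no -> aborted; pylon yes -> prepared; ember no -> aborted; helix yes -> prepared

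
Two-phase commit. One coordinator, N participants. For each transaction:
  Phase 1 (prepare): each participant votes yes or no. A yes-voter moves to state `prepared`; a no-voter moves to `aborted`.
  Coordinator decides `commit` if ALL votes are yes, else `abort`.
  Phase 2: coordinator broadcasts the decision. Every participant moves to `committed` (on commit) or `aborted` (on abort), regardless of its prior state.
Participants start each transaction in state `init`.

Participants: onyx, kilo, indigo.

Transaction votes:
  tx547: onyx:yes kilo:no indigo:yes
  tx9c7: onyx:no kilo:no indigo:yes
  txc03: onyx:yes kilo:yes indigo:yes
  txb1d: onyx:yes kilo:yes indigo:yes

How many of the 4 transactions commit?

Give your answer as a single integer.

tx547: no from kilo -> abort (commits=0)
tx9c7: no from onyx, kilo -> abort (commits=0)
txc03: all yes -> commit (commits=1)
txb1d: all yes -> commit (commits=2)

Answer: 2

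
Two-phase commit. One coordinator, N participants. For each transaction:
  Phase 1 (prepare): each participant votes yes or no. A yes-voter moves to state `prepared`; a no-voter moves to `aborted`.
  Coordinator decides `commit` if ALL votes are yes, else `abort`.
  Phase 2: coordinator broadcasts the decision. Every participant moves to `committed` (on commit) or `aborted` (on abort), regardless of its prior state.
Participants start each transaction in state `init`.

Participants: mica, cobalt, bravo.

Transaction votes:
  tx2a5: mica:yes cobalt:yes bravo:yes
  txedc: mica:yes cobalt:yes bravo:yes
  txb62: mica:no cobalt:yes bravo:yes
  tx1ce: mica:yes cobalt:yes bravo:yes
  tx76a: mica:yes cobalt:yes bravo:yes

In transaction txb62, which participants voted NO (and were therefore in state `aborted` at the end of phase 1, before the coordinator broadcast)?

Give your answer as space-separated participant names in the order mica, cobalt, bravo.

Answer: mica

Derivation:
Txn txb62 phase 1: mica no -> aborted; cobalt yes -> prepared; bravo yes -> prepared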